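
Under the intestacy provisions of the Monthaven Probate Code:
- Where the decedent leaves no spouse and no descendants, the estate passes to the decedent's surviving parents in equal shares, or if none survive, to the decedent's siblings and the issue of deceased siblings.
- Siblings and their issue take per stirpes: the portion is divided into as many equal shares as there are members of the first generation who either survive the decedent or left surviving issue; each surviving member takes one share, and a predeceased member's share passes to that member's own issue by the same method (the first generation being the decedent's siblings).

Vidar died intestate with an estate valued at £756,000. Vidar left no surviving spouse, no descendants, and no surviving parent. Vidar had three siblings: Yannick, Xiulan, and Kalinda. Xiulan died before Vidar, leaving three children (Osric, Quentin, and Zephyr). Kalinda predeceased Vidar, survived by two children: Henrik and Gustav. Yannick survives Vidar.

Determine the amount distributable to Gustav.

Gustav receives £126,000.

The entire £756,000 passes to the siblings and their issue.
That amount (£756,000) is divided into 3 shares of £252,000: Yannick takes £252,000; Xiulan's £252,000 share passes to Xiulan's issue; Kalinda's £252,000 share passes to Kalinda's issue.
Xiulan's share (£252,000) is divided into 3 shares of £84,000: Osric, Quentin, and Zephyr each take £84,000.
Kalinda's share (£252,000) is divided into 2 shares of £126,000: Henrik and Gustav each take £126,000.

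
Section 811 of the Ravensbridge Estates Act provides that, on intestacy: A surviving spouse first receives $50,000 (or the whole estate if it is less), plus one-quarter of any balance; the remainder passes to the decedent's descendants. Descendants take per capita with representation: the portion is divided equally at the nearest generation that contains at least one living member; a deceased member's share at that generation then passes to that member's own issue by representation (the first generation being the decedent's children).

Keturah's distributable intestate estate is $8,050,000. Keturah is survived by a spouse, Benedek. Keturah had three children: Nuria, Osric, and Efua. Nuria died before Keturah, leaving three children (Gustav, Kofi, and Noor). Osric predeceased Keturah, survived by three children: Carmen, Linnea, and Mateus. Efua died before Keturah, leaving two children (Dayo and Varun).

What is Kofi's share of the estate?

Kofi receives $750,000.

Benedek first takes $50,000, leaving a balance of $8,000,000. Benedek then takes one-quarter of the balance ($2,000,000), for a total of $2,050,000. The remaining $6,000,000 passes to the descendants.
No child survives, so the initial division is made at the grandchildren's generation.
The descendants' portion ($6,000,000) is divided into 8 shares of $750,000: Gustav, Kofi, Noor, Carmen, Linnea, Mateus, Dayo, and Varun each take $750,000.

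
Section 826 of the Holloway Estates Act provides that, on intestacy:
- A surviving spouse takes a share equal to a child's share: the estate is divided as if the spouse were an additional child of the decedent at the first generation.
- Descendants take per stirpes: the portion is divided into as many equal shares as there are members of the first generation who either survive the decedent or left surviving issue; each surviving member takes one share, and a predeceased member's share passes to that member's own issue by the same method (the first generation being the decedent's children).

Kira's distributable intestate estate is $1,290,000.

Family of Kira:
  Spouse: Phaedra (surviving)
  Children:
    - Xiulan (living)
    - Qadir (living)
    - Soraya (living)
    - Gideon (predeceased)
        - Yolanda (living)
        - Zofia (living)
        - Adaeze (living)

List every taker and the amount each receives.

Phaedra: $258,000; Xiulan: $258,000; Qadir: $258,000; Soraya: $258,000; Yolanda: $86,000; Zofia: $86,000; Adaeze: $86,000

The spouse counts as an additional share at the children's level, so there are 5 primary shares of $258,000. Phaedra takes one such share ($258,000).
The children's combined portion ($1,032,000) is divided into 4 shares of $258,000: Xiulan, Qadir, and Soraya each take $258,000; Gideon's $258,000 share passes to Gideon's issue.
Gideon's share ($258,000) is divided into 3 shares of $86,000: Yolanda, Zofia, and Adaeze each take $86,000.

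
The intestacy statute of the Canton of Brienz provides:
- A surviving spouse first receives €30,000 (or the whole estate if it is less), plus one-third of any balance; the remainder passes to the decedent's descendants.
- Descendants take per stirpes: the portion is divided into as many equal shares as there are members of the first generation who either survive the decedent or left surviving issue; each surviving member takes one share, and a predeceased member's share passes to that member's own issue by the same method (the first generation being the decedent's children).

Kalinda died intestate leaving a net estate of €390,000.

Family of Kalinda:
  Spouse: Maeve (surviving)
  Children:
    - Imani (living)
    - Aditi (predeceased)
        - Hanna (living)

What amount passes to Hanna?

Maeve first takes €30,000, leaving a balance of €360,000. Maeve then takes one-third of the balance (€120,000), for a total of €150,000. The remaining €240,000 passes to the descendants.
The descendants' portion (€240,000) is divided into 2 shares of €120,000: Imani takes €120,000; Aditi's €120,000 share passes to Aditi's issue.
Aditi's share (€120,000) passes entirely to Hanna.

Hanna receives €120,000.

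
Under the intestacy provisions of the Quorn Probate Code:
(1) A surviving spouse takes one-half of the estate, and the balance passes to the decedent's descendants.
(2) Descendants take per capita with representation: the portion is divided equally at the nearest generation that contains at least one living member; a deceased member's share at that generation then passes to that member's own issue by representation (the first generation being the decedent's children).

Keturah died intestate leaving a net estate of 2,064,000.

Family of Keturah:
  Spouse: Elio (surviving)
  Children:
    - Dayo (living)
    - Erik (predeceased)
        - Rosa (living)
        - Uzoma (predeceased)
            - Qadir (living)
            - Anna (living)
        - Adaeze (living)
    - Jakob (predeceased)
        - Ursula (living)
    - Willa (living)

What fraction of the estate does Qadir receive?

Elio takes one-half of 2,064,000 = 1,032,000. The remaining 1,032,000 passes to the descendants.
The descendants' portion (1,032,000) is divided into 4 shares of 258,000: Dayo and Willa each take 258,000; Erik's 258,000 share passes to Erik's issue; Jakob's 258,000 share passes to Jakob's issue.
Erik's share (258,000) is divided into 3 shares of 86,000: Rosa and Adaeze each take 86,000; Uzoma's 86,000 share passes to Uzoma's issue.
Uzoma's share (86,000) is divided into 2 shares of 43,000: Qadir and Anna each take 43,000.
Jakob's share (258,000) passes entirely to Ursula.

Qadir receives 1/48 of the estate.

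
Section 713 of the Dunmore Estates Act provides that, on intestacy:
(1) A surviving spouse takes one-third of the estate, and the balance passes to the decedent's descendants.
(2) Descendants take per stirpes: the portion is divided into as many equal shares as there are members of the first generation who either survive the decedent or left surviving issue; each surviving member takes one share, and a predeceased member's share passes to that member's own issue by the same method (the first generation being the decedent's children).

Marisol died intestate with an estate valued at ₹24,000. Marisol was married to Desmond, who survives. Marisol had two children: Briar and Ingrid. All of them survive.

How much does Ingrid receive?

Desmond takes one-third of ₹24,000 = ₹8,000. The remaining ₹16,000 passes to the descendants.
The descendants' portion (₹16,000) is divided into 2 shares of ₹8,000: Briar and Ingrid each take ₹8,000.

Ingrid receives ₹8,000.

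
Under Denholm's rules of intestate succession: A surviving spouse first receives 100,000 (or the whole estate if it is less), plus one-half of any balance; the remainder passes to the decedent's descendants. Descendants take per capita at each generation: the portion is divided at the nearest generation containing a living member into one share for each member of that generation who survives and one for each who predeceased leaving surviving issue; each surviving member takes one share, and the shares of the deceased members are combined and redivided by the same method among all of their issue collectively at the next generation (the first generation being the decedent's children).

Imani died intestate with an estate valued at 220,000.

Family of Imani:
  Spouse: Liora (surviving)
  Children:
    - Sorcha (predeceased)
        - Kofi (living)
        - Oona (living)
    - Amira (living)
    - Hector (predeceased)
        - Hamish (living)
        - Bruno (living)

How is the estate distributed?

Liora first takes 100,000, leaving a balance of 120,000. Liora then takes one-half of the balance (60,000), for a total of 160,000. The remaining 60,000 passes to the descendants.
The descendants' portion (60,000) is divided at the children's generation into 3 shares of 20,000. Amira takes 20,000. The 2 shares of the deceased (Sorcha and Hector) are combined into a pool of 40,000.
That pool (40,000) is divided at the grandchildren's generation equally among Kofi, Oona, Hamish, and Bruno: 10,000 each.

Liora: 160,000; Kofi: 10,000; Oona: 10,000; Amira: 20,000; Hamish: 10,000; Bruno: 10,000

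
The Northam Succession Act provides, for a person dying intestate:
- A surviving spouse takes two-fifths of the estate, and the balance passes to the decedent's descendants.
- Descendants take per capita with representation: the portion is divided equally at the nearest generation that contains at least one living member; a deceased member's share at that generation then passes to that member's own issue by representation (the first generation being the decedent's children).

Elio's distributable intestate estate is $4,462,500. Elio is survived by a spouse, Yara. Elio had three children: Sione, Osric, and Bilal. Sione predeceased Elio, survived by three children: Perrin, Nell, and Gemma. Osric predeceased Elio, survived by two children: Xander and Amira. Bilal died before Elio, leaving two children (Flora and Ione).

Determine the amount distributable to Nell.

Nell receives $382,500.

Yara takes two-fifths of $4,462,500 = $1,785,000. The remaining $2,677,500 passes to the descendants.
No child survives, so the initial division is made at the grandchildren's generation.
The descendants' portion ($2,677,500) is divided into 7 shares of $382,500: Perrin, Nell, Gemma, Xander, Amira, Flora, and Ione each take $382,500.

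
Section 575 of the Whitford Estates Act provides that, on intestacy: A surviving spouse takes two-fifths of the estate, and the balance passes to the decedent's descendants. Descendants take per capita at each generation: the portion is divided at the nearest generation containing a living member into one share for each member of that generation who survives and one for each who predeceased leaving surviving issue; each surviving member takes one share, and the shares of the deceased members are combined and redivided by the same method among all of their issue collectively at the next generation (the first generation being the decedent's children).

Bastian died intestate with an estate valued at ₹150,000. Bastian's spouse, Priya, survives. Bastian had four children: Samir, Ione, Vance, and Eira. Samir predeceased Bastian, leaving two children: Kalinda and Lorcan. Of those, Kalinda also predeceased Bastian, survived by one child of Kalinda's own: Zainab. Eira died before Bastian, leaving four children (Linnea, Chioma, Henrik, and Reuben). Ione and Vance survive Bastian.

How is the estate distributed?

Priya: ₹60,000; Zainab: ₹7,500; Lorcan: ₹7,500; Ione: ₹22,500; Vance: ₹22,500; Linnea: ₹7,500; Chioma: ₹7,500; Henrik: ₹7,500; Reuben: ₹7,500

Priya takes two-fifths of ₹150,000 = ₹60,000. The remaining ₹90,000 passes to the descendants.
The descendants' portion (₹90,000) is divided at the children's generation into 4 shares of ₹22,500. Ione and Vance each take ₹22,500. The 2 shares of the deceased (Samir and Eira) are combined into a pool of ₹45,000.
That pool (₹45,000) is divided at the grandchildren's generation into 6 shares of ₹7,500. Lorcan, Linnea, Chioma, Henrik, and Reuben each take ₹7,500. The remaining share for the deceased Kalinda (₹7,500) is carried to the next generation.
That pool (₹7,500) passes entirely to Zainab, the sole taker at the great-grandchildren's generation.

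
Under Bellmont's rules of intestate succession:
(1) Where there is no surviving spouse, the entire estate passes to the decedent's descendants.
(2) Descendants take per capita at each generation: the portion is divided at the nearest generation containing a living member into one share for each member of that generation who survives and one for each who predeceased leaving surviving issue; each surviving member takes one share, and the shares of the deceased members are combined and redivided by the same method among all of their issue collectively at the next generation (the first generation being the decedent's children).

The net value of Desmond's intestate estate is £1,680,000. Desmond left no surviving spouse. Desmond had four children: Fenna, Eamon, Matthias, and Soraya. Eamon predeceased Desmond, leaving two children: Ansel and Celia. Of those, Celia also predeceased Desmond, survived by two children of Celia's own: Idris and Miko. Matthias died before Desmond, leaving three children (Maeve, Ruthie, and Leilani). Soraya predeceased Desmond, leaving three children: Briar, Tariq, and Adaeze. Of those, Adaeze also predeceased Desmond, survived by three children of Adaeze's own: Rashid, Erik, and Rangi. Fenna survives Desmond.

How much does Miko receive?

The entire £1,680,000 passes to the descendants.
That amount (£1,680,000) is divided at the children's generation into 4 shares of £420,000. Fenna takes £420,000. The 3 shares of the deceased (Eamon, Matthias, and Soraya) are combined into a pool of £1,260,000.
That pool (£1,260,000) is divided at the grandchildren's generation into 8 shares of £157,500. Ansel, Maeve, Ruthie, Leilani, Briar, and Tariq each take £157,500. The 2 shares of the deceased (Celia and Adaeze) are combined into a pool of £315,000.
That pool (£315,000) is divided at the great-grandchildren's generation equally among Idris, Miko, Rashid, Erik, and Rangi: £63,000 each.

Miko receives £63,000.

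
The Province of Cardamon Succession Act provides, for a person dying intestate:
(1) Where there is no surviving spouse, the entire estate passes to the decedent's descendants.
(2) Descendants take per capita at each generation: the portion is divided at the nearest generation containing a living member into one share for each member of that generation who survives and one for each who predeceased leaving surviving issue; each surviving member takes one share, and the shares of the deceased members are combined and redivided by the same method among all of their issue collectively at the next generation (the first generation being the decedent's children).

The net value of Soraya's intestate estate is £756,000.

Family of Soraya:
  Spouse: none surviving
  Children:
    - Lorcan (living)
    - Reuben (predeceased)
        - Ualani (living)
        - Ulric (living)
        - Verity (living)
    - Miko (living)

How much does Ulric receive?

The entire £756,000 passes to the descendants.
That amount (£756,000) is divided at the children's generation into 3 shares of £252,000. Lorcan and Miko each take £252,000. The remaining share for the deceased Reuben (£252,000) is carried to the next generation.
That pool (£252,000) is divided at the grandchildren's generation equally among Ualani, Ulric, and Verity: £84,000 each.

Ulric receives £84,000.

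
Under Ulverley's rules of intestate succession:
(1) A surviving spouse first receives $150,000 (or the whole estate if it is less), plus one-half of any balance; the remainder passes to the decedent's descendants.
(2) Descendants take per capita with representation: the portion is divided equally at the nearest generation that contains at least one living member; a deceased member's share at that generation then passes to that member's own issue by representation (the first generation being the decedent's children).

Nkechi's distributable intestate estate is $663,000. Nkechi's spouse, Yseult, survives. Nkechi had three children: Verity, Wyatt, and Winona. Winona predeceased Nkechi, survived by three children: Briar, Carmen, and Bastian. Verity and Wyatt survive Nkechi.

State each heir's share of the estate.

Yseult: $406,500; Verity: $85,500; Wyatt: $85,500; Briar: $28,500; Carmen: $28,500; Bastian: $28,500

Yseult first takes $150,000, leaving a balance of $513,000. Yseult then takes one-half of the balance ($256,500), for a total of $406,500. The remaining $256,500 passes to the descendants.
The descendants' portion ($256,500) is divided into 3 shares of $85,500: Verity and Wyatt each take $85,500; Winona's $85,500 share passes to Winona's issue.
Winona's share ($85,500) is divided into 3 shares of $28,500: Briar, Carmen, and Bastian each take $28,500.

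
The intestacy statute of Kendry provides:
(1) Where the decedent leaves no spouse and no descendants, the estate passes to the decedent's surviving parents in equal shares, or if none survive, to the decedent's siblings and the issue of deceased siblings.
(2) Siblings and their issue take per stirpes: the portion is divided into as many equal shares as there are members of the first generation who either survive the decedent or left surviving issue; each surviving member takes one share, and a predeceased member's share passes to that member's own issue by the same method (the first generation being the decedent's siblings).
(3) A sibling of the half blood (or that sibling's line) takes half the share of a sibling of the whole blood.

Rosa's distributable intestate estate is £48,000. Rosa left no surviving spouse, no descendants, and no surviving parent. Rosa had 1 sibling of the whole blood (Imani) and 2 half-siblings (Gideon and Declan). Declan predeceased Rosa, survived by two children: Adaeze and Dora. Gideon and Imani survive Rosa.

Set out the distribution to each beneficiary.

The entire £48,000 passes to the siblings and their issue.
Counting each half-blood sibling's line as half a unit, there are 2 units in £48,000, so one unit is £24,000. Whole-blood lines (Imani) take £24,000 each; half-blood lines (Gideon and Declan) take £12,000 each.
Declan's share (£12,000) is divided into 2 shares of £6,000: Adaeze and Dora each take £6,000.

Gideon: £12,000; Adaeze: £6,000; Dora: £6,000; Imani: £24,000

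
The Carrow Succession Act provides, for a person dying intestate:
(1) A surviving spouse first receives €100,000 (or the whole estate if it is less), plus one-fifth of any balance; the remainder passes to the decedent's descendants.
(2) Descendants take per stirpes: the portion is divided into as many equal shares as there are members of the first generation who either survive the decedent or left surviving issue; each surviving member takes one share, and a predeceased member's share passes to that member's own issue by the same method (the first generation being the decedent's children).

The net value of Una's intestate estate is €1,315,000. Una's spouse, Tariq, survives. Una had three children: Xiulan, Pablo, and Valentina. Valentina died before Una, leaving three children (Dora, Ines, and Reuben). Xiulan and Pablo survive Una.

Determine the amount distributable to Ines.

Tariq first takes €100,000, leaving a balance of €1,215,000. Tariq then takes one-fifth of the balance (€243,000), for a total of €343,000. The remaining €972,000 passes to the descendants.
The descendants' portion (€972,000) is divided into 3 shares of €324,000: Xiulan and Pablo each take €324,000; Valentina's €324,000 share passes to Valentina's issue.
Valentina's share (€324,000) is divided into 3 shares of €108,000: Dora, Ines, and Reuben each take €108,000.

Ines receives €108,000.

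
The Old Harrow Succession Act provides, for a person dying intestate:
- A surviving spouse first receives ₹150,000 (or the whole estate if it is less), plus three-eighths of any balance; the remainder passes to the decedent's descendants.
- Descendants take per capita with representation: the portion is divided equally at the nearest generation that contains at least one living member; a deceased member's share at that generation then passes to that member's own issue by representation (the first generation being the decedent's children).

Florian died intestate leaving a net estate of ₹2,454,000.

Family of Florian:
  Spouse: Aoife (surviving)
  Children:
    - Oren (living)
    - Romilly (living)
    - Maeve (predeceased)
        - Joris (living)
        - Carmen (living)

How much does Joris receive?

Aoife first takes ₹150,000, leaving a balance of ₹2,304,000. Aoife then takes three-eighths of the balance (₹864,000), for a total of ₹1,014,000. The remaining ₹1,440,000 passes to the descendants.
The descendants' portion (₹1,440,000) is divided into 3 shares of ₹480,000: Oren and Romilly each take ₹480,000; Maeve's ₹480,000 share passes to Maeve's issue.
Maeve's share (₹480,000) is divided into 2 shares of ₹240,000: Joris and Carmen each take ₹240,000.

Joris receives ₹240,000.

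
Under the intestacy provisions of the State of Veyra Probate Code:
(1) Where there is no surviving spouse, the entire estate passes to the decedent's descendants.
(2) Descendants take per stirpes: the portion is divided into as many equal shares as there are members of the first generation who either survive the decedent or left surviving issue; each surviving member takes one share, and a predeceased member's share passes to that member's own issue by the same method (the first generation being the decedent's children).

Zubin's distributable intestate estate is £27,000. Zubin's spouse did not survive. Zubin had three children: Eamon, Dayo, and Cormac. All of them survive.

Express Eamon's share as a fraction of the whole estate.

The entire £27,000 passes to the descendants.
That amount (£27,000) is divided into 3 shares of £9,000: Eamon, Dayo, and Cormac each take £9,000.

Eamon receives 1/3 of the estate.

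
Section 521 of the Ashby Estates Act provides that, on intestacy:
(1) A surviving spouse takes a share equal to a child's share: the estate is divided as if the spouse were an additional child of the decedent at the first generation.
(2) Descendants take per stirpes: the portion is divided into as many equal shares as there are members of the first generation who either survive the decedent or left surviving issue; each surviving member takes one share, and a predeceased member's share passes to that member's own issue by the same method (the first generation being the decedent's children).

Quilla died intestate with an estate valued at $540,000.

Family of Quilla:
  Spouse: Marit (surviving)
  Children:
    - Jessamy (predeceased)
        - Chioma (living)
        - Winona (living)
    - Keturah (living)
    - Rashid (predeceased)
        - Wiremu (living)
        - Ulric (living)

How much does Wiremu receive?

The spouse counts as an additional share at the children's level, so there are 4 primary shares of $135,000. Marit takes one such share ($135,000).
The children's combined portion ($405,000) is divided into 3 shares of $135,000: Keturah takes $135,000; Jessamy's $135,000 share passes to Jessamy's issue; Rashid's $135,000 share passes to Rashid's issue.
Jessamy's share ($135,000) is divided into 2 shares of $67,500: Chioma and Winona each take $67,500.
Rashid's share ($135,000) is divided into 2 shares of $67,500: Wiremu and Ulric each take $67,500.

Wiremu receives $67,500.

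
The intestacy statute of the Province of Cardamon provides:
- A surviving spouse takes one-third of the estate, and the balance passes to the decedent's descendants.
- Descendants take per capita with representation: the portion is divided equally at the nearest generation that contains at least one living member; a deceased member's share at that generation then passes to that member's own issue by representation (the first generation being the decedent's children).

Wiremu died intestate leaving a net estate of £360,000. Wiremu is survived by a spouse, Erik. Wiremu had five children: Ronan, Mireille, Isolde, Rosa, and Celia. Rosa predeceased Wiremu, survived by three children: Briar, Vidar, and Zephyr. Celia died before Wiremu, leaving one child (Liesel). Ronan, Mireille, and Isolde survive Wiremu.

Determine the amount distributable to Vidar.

Vidar receives £16,000.

Erik takes one-third of £360,000 = £120,000. The remaining £240,000 passes to the descendants.
The descendants' portion (£240,000) is divided into 5 shares of £48,000: Ronan, Mireille, and Isolde each take £48,000; Rosa's £48,000 share passes to Rosa's issue; Celia's £48,000 share passes to Celia's issue.
Rosa's share (£48,000) is divided into 3 shares of £16,000: Briar, Vidar, and Zephyr each take £16,000.
Celia's share (£48,000) passes entirely to Liesel.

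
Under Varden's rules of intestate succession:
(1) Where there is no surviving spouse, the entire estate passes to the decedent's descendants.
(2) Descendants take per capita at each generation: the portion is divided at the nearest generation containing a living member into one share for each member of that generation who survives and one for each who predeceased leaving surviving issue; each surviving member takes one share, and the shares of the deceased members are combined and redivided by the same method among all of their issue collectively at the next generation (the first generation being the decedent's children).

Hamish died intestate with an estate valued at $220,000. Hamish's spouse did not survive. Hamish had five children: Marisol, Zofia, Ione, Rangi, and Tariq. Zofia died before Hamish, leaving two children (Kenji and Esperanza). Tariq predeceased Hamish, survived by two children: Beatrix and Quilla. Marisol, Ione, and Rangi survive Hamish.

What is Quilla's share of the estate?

Quilla receives $22,000.

The entire $220,000 passes to the descendants.
That amount ($220,000) is divided at the children's generation into 5 shares of $44,000. Marisol, Ione, and Rangi each take $44,000. The 2 shares of the deceased (Zofia and Tariq) are combined into a pool of $88,000.
That pool ($88,000) is divided at the grandchildren's generation equally among Kenji, Esperanza, Beatrix, and Quilla: $22,000 each.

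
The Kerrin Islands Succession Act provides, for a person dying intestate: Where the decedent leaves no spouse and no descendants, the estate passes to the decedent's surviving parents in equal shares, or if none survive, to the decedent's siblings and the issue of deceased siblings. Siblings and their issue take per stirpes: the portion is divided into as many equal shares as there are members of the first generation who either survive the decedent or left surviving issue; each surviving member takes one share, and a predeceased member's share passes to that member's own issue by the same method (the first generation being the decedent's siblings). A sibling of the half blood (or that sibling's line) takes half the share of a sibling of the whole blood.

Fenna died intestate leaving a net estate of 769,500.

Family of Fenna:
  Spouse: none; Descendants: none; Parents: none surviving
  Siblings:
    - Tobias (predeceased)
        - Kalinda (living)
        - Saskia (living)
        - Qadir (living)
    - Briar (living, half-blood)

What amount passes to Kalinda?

The entire 769,500 passes to the siblings and their issue.
Counting each half-blood sibling's line as half a unit, there are 3/2 units in 769,500, so one unit is 513,000. Whole-blood lines (Tobias) take 513,000 each; half-blood lines (Briar) take 256,500 each.
Tobias's share (513,000) is divided into 3 shares of 171,000: Kalinda, Saskia, and Qadir each take 171,000.

Kalinda receives 171,000.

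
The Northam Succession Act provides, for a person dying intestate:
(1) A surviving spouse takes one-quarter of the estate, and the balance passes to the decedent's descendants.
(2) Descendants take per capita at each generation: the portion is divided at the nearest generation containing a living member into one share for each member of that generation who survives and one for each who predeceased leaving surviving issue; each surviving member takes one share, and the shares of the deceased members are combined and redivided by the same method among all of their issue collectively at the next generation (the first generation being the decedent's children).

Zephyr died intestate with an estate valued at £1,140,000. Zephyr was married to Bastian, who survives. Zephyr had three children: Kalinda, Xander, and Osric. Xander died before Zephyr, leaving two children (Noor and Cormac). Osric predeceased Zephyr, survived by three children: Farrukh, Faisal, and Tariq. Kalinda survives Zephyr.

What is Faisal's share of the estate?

Bastian takes one-quarter of £1,140,000 = £285,000. The remaining £855,000 passes to the descendants.
The descendants' portion (£855,000) is divided at the children's generation into 3 shares of £285,000. Kalinda takes £285,000. The 2 shares of the deceased (Xander and Osric) are combined into a pool of £570,000.
That pool (£570,000) is divided at the grandchildren's generation equally among Noor, Cormac, Farrukh, Faisal, and Tariq: £114,000 each.

Faisal receives £114,000.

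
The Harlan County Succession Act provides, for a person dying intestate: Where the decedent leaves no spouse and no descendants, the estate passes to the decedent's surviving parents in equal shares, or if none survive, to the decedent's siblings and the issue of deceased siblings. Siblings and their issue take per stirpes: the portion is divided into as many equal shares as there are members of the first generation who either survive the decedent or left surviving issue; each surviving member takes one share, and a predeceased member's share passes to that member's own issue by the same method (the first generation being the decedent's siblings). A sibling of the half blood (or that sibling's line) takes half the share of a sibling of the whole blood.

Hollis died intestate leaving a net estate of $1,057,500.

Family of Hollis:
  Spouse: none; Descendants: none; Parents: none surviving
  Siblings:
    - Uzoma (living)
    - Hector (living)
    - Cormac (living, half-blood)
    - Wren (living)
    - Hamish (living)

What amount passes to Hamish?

The entire $1,057,500 passes to the siblings and their issue.
Counting each half-blood sibling's line as half a unit, there are 9/2 units in $1,057,500, so one unit is $235,000. Whole-blood lines (Uzoma, Hector, Wren, and Hamish) take $235,000 each; half-blood lines (Cormac) take $117,500 each.

Hamish receives $235,000.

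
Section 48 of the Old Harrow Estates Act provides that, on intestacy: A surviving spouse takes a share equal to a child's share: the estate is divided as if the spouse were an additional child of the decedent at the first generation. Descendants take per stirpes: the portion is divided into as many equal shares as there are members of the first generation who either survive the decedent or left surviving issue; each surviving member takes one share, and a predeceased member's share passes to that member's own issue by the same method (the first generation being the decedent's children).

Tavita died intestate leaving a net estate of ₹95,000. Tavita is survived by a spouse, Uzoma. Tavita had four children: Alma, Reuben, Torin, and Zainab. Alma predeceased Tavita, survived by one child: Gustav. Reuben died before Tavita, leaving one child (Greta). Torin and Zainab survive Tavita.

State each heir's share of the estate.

Uzoma: ₹19,000; Gustav: ₹19,000; Greta: ₹19,000; Torin: ₹19,000; Zainab: ₹19,000

The spouse counts as an additional share at the children's level, so there are 5 primary shares of ₹19,000. Uzoma takes one such share (₹19,000).
The children's combined portion (₹76,000) is divided into 4 shares of ₹19,000: Torin and Zainab each take ₹19,000; Alma's ₹19,000 share passes to Alma's issue; Reuben's ₹19,000 share passes to Reuben's issue.
Alma's share (₹19,000) passes entirely to Gustav.
Reuben's share (₹19,000) passes entirely to Greta.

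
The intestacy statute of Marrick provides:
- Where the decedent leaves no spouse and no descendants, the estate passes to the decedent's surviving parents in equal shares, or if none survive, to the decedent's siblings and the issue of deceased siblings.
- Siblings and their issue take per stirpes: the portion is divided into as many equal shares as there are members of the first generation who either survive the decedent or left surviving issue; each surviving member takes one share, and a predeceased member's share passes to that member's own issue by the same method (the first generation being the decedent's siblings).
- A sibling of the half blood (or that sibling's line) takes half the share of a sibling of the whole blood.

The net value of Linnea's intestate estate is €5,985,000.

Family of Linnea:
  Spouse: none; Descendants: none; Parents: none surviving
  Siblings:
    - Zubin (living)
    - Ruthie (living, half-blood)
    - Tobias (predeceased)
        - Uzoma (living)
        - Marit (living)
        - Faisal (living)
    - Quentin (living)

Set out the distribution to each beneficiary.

Zubin: €1,710,000; Ruthie: €855,000; Uzoma: €570,000; Marit: €570,000; Faisal: €570,000; Quentin: €1,710,000

The entire €5,985,000 passes to the siblings and their issue.
Counting each half-blood sibling's line as half a unit, there are 7/2 units in €5,985,000, so one unit is €1,710,000. Whole-blood lines (Zubin, Tobias, and Quentin) take €1,710,000 each; half-blood lines (Ruthie) take €855,000 each.
Tobias's share (€1,710,000) is divided into 3 shares of €570,000: Uzoma, Marit, and Faisal each take €570,000.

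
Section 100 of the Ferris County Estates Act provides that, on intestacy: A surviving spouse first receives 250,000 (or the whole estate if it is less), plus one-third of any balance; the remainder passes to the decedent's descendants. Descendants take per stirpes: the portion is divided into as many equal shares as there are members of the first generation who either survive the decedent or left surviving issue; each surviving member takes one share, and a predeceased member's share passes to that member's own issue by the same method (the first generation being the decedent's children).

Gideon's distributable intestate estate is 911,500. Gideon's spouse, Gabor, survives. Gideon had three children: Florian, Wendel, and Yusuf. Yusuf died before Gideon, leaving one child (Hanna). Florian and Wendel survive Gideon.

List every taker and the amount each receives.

Gabor: 470,500; Florian: 147,000; Wendel: 147,000; Hanna: 147,000

Gabor first takes 250,000, leaving a balance of 661,500. Gabor then takes one-third of the balance (220,500), for a total of 470,500. The remaining 441,000 passes to the descendants.
The descendants' portion (441,000) is divided into 3 shares of 147,000: Florian and Wendel each take 147,000; Yusuf's 147,000 share passes to Yusuf's issue.
Yusuf's share (147,000) passes entirely to Hanna.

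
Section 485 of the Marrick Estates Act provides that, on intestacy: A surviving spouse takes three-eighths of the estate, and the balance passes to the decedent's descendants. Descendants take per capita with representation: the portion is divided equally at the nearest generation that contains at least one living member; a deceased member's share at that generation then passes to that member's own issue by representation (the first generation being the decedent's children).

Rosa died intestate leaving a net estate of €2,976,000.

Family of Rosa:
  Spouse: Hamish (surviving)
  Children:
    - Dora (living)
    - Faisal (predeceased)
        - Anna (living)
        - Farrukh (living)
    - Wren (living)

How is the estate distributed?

Hamish: €1,116,000; Dora: €620,000; Anna: €310,000; Farrukh: €310,000; Wren: €620,000

Hamish takes three-eighths of €2,976,000 = €1,116,000. The remaining €1,860,000 passes to the descendants.
The descendants' portion (€1,860,000) is divided into 3 shares of €620,000: Dora and Wren each take €620,000; Faisal's €620,000 share passes to Faisal's issue.
Faisal's share (€620,000) is divided into 2 shares of €310,000: Anna and Farrukh each take €310,000.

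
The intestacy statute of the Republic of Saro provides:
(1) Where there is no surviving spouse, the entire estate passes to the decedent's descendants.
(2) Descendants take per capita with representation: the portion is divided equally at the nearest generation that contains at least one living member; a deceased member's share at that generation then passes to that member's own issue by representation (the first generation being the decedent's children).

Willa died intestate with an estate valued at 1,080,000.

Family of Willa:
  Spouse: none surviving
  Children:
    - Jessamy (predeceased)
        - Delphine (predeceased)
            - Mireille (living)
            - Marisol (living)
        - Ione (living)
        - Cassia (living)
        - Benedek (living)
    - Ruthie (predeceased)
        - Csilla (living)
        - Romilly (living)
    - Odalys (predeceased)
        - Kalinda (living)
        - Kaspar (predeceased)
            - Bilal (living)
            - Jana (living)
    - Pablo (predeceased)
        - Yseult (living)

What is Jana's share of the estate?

The entire 1,080,000 passes to the descendants.
No child survives, so the initial division is made at the grandchildren's generation.
That amount (1,080,000) is divided into 9 shares of 120,000: Ione, Cassia, Benedek, Csilla, Romilly, Kalinda, and Yseult each take 120,000; Delphine's 120,000 share passes to Delphine's issue; Kaspar's 120,000 share passes to Kaspar's issue.
Delphine's share (120,000) is divided into 2 shares of 60,000: Mireille and Marisol each take 60,000.
Kaspar's share (120,000) is divided into 2 shares of 60,000: Bilal and Jana each take 60,000.

Jana receives 60,000.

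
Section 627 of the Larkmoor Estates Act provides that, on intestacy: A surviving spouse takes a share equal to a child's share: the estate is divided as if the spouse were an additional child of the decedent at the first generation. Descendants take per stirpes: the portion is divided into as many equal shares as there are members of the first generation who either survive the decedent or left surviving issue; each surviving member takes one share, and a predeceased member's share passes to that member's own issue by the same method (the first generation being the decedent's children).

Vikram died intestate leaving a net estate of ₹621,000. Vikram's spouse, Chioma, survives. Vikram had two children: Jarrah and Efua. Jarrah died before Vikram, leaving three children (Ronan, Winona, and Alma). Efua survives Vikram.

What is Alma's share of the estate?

Alma receives ₹69,000.

The spouse counts as an additional share at the children's level, so there are 3 primary shares of ₹207,000. Chioma takes one such share (₹207,000).
The children's combined portion (₹414,000) is divided into 2 shares of ₹207,000: Efua takes ₹207,000; Jarrah's ₹207,000 share passes to Jarrah's issue.
Jarrah's share (₹207,000) is divided into 3 shares of ₹69,000: Ronan, Winona, and Alma each take ₹69,000.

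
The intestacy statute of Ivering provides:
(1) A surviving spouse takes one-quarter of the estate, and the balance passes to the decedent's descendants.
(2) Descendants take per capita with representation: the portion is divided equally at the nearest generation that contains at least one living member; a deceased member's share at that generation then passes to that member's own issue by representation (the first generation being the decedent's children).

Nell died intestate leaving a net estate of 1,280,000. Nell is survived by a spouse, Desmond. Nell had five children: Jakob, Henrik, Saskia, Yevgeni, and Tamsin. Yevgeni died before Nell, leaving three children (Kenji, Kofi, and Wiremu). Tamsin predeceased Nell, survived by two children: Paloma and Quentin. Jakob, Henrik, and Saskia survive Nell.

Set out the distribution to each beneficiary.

Desmond: 320,000; Jakob: 192,000; Henrik: 192,000; Saskia: 192,000; Kenji: 64,000; Kofi: 64,000; Wiremu: 64,000; Paloma: 96,000; Quentin: 96,000

Desmond takes one-quarter of 1,280,000 = 320,000. The remaining 960,000 passes to the descendants.
The descendants' portion (960,000) is divided into 5 shares of 192,000: Jakob, Henrik, and Saskia each take 192,000; Yevgeni's 192,000 share passes to Yevgeni's issue; Tamsin's 192,000 share passes to Tamsin's issue.
Yevgeni's share (192,000) is divided into 3 shares of 64,000: Kenji, Kofi, and Wiremu each take 64,000.
Tamsin's share (192,000) is divided into 2 shares of 96,000: Paloma and Quentin each take 96,000.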